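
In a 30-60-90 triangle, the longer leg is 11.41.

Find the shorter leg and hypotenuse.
In a 30-60-90 triangle, sides are in ratio 1 : √3 : 2.
Long leg = short leg·√3  →  short leg = 11.41/√3 = 6.588
Hypotenuse = 2·(short leg) = 2·11.41/√3 = 13.18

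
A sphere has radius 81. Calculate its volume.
Volume = (4/3) * pi * r³
Volume = (4/3) * pi * 81³
Volume = (4/3) * pi * 531441
Volume = 2226094.86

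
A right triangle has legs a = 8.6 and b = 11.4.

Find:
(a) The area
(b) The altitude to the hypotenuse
(a) Area = ½ab = ½·8.6·11.4 = 49.02
(b) Hypotenuse c = √(8.6² + 11.4²) = √203.92 = 14.2801
    Area = ½·c·h_c  →  h_c = 2·Area/c = 2·49.02/14.2801 = 6.866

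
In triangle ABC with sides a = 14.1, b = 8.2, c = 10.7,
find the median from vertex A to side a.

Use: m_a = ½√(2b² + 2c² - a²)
m_a = ½√(2·8.2² + 2·10.7² - 14.1²)
m_a = ½√(134.48 + 228.98 - 198.81) = ½√164.65 = 6.416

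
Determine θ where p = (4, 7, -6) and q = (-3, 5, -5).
p·q = 53, |p|² = 101, |q|² = 59
cos θ = 53/√5959 ≈ 0.6866
θ ≈ 46.64°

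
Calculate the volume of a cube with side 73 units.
Volume = s³
Volume = 73³
Volume = 389017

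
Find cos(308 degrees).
cos(308 degrees) = 0.6157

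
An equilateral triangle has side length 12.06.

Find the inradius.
For an equilateral triangle, r = s/(2√3) where s is the side.
r = 12.06/(2√3) = 12.06/3.464102 = 3.481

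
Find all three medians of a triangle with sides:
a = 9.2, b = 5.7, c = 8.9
Using m_x = ½√(2y² + 2z² - x²):
m_a = ½√(2·5.7² + 2·8.9² - 9.2²) = ½√138.76 = 5.89
m_b = ½√(2·9.2² + 2·8.9² - 5.7²) = ½√295.21 = 8.591
m_c = ½√(2·9.2² + 2·5.7² - 8.9²) = ½√155.05 = 6.226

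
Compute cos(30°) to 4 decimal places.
cos(30 degrees) = sqrt(3)/2
Decimal approximation: 0.866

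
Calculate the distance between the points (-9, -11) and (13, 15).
Using the distance formula: d = sqrt((x₂-x₁)² + (y₂-y₁)²)
dx = 13 - (-9) = 22
dy = 15 - (-11) = 26
d = sqrt(22² + 26²) = sqrt(484 + 676) = sqrt(1160) = 34.06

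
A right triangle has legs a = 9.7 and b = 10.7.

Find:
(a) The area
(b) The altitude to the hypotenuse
(a) Area = ½ab = ½·9.7·10.7 = 51.895
(b) Hypotenuse c = √(9.7² + 10.7²) = √208.58 = 14.4423
    Area = ½·c·h_c  →  h_c = 2·Area/c = 2·51.895/14.4423 = 7.187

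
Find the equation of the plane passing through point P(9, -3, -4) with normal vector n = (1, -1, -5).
d = n·P = (1)(9) + (-1)(-3) + (-5)(-4) = 32
Plane: x - y - 5z = 32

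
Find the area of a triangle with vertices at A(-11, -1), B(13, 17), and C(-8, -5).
Using the coordinate formula: Area = (1/2)|x₁(y₂-y₃) + x₂(y₃-y₁) + x₃(y₁-y₂)|
Area = (1/2)|(-11)(17-(-5)) + 13((-5)-(-1)) + (-8)((-1)-17)|
Area = (1/2)|(-11)*22 + 13*(-4) + (-8)*(-18)|
Area = (1/2)|(-242) + (-52) + 144|
Area = (1/2)*150 = 75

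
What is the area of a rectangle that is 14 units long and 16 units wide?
Area = length * width
Area = 14 * 16
Area = 224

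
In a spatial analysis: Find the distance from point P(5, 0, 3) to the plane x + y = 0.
d = |1(5) + 1(0) + 0(3) - (0)| / √(1² + 1² + 0²) = 5/√2 = 3.536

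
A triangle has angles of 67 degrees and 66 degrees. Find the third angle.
Sum of angles in a triangle = 180 degrees
Third angle = 180 - 67 - 66
Third angle = 47 degrees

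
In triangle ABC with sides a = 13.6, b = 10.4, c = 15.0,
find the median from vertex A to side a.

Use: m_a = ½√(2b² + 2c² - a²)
m_a = ½√(2·10.4² + 2·15.0² - 13.6²)
m_a = ½√(216.32 + 450 - 184.96) = ½√481.36 = 10.97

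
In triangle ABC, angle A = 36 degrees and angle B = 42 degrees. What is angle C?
Sum of angles in a triangle = 180 degrees
Third angle = 180 - 36 - 42
Third angle = 102 degrees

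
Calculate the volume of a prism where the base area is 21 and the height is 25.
Volume = base area * height
Volume = 21 * 25
Volume = 525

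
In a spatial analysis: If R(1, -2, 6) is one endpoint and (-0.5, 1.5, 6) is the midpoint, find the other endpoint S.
S = (2×(-0.5) - 1, 2×1.5 - (-2), 2×6 - 6) = (-2, 5, 6)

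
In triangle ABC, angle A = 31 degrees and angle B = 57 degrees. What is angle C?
Sum of angles in a triangle = 180 degrees
Third angle = 180 - 31 - 57
Third angle = 92 degrees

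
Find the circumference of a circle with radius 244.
Circumference = 2 * pi * r
Circumference = 2 * pi * 244
Circumference = 1533.10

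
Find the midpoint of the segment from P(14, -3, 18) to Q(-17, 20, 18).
Midpoint = ((14-17)/2, (-3+20)/2, (18+18)/2) = (-1.5, 8.5, 18)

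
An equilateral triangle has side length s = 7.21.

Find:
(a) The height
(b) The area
(a) Height h = s·√3/2 = 7.21·√3/2 = 6.244
(b) Area = (√3/4)·s² = (√3/4)·7.21² = (√3/4)·51.9841 = 22.51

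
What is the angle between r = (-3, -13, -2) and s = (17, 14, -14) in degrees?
r·s = -205, |r|² = 182, |s|² = 681
cos θ = -205/√123942 ≈ -0.5823
θ ≈ 125.6°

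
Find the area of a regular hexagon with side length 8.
For a regular 6-gon with side length s = 8:
Apothem a = s / (2*tan(pi/6)) = 8 / (2*tan(pi/6)) ≈ 6.9282
Perimeter P = 6 * 8 = 48
Area = (1/2) * P * a = (1/2) * 48 * 6.9282 = 166.28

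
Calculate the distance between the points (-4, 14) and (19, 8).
Using the distance formula: d = sqrt((x₂-x₁)² + (y₂-y₁)²)
dx = 19 - (-4) = 23
dy = 8 - 14 = -6
d = sqrt(23² + (-6)²) = sqrt(529 + 36) = sqrt(565) = 23.77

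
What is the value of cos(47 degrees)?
cos(47 degrees) = 0.682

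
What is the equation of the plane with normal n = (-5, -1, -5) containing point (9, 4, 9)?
d = n·P = (-5)(9) + (-1)(4) + (-5)(9) = -94
Plane: -5x - y - 5z = -94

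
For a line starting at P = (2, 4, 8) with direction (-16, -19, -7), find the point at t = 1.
P(1) = (2 + (-16)(1), 4 + (-19)(1), 8 + (-7)(1)) = (-14, -15, 1)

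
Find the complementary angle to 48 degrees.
Complementary angles sum to 90 degrees.
Other angle = 90 - 48
Other angle = 42 degrees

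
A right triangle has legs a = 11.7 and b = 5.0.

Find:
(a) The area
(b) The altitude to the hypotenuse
(a) Area = ½ab = ½·11.7·5.0 = 29.25
(b) Hypotenuse c = √(11.7² + 5.0²) = √161.89 = 12.7236
    Area = ½·c·h_c  →  h_c = 2·Area/c = 2·29.25/12.7236 = 4.598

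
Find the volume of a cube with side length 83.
Volume = s³
Volume = 83³
Volume = 571787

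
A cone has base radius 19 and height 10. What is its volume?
Volume = (1/3) * pi * r² * h
Volume = (1/3) * pi * 19² * 10
Volume = (1/3) * pi * 361 * 10
Volume = (1/3) * pi * 3610
Volume = 3780.38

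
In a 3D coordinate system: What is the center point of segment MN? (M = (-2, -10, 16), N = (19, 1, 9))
Midpoint = ((-2+19)/2, (-10+1)/2, (16+9)/2) = (8.5, -4.5, 12.5)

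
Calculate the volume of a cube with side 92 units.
Volume = s³
Volume = 92³
Volume = 778688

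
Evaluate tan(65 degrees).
tan(65 degrees) = 2.1445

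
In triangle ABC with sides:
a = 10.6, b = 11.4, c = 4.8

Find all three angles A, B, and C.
By the law of cosines:
cos(A) = (b² + c² - a²)/(2bc) = 0.371345  →  A = 68.2°
cos(B) = (a² + c² - b²)/(2ac) = 0.053459  →  B = 86.94°
cos(C) = (a² + b² - c²)/(2ab) = 0.907315  →  C = 24.86°
Check: A + B + C = 180.0° ✓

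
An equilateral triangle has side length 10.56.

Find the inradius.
For an equilateral triangle, r = s/(2√3) where s is the side.
r = 10.56/(2√3) = 10.56/3.464102 = 3.048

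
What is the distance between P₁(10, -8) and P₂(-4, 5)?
Using the distance formula: d = sqrt((x₂-x₁)² + (y₂-y₁)²)
dx = (-4) - 10 = -14
dy = 5 - (-8) = 13
d = sqrt((-14)² + 13²) = sqrt(196 + 169) = sqrt(365) = 19.10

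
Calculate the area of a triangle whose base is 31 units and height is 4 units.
Area = (1/2) * base * height
Area = (1/2) * 31 * 4
Area = 62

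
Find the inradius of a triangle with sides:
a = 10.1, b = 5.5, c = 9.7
s = (a+b+c)/2 = (10.1+5.5+9.7)/2 = 12.65
Area = √(s(s-a)(s-b)(s-c)) = √(12.65·2.55·7.15·2.95) = 26.0843
r = Area/s = 26.0843/12.65 = 2.062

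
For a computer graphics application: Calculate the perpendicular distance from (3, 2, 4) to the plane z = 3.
d = |0(3) + 0(2) + 1(4) - (3)| / √(0² + 0² + 1²) = 1/√1 = 1.0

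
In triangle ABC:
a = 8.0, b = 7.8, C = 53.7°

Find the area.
Using A = ½ab·sin(C):
A = ½·8.0·7.8·sin(53.7°) = ½·62.4·0.805928 = 25.14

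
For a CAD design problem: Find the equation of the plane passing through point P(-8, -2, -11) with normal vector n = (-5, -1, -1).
d = n·P = (-5)(-8) + (-1)(-2) + (-1)(-11) = 53
Plane: -5x - y - z = 53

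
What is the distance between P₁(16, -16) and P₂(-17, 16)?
Using the distance formula: d = sqrt((x₂-x₁)² + (y₂-y₁)²)
dx = (-17) - 16 = -33
dy = 16 - (-16) = 32
d = sqrt((-33)² + 32²) = sqrt(1089 + 1024) = sqrt(2113) = 45.97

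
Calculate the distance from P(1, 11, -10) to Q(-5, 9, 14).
d = √[(-6)² + (-2)² + (24)²] = √616 = 24.82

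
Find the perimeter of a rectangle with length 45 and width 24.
Perimeter = 2 * (length + width)
Perimeter = 2 * (45 + 24)
Perimeter = 2 * 69
Perimeter = 138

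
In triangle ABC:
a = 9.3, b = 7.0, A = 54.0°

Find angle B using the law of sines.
sin(B)/b = sin(A)/a
sin(B) = b·sin(A)/a = 7.0·sin(54.0°)/9.3 = 0.608938
B = arcsin(0.608938) = 37.51°  (b ≤ a, so B ≤ A and the acute solution is unique)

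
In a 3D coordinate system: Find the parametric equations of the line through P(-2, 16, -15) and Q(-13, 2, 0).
Direction vector d = Q - P = (-11, -14, 15)
x = -2 - 11t, y = 16 - 14t, z = -15 + 15t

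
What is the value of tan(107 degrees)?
tan(107 degrees) = -3.2709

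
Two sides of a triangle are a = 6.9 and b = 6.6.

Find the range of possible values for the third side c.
By the triangle inequality: |a - b| < c < a + b
|6.9 - 6.6| < c < 6.9 + 6.6
0.3 < c < 13.5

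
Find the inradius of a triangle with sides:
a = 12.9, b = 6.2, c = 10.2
s = (a+b+c)/2 = (12.9+6.2+10.2)/2 = 14.65
Area = √(s(s-a)(s-b)(s-c)) = √(14.65·1.75·8.45·4.45) = 31.0489
r = Area/s = 31.0489/14.65 = 2.119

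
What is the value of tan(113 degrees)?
tan(113 degrees) = -2.3559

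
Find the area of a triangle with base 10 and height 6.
Area = (1/2) * base * height
Area = (1/2) * 10 * 6
Area = 30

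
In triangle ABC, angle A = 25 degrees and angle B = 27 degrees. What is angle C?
Sum of angles in a triangle = 180 degrees
Third angle = 180 - 25 - 27
Third angle = 128 degrees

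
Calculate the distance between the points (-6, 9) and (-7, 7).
Using the distance formula: d = sqrt((x₂-x₁)² + (y₂-y₁)²)
dx = (-7) - (-6) = -1
dy = 7 - 9 = -2
d = sqrt((-1)² + (-2)²) = sqrt(1 + 4) = sqrt(5) = 2.24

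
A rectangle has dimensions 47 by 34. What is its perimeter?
Perimeter = 2 * (length + width)
Perimeter = 2 * (47 + 34)
Perimeter = 2 * 81
Perimeter = 162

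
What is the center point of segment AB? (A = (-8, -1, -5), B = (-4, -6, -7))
Midpoint = ((-8-4)/2, (-1-6)/2, (-5-7)/2) = (-6, -3.5, -6)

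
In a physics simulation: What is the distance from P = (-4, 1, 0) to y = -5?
d = |0(-4) + 1(1) + 0(0) - (-5)| / √(0² + 1² + 0²) = 6/√1 = 6.0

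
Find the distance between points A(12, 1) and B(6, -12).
Using the distance formula: d = sqrt((x₂-x₁)² + (y₂-y₁)²)
dx = 6 - 12 = -6
dy = (-12) - 1 = -13
d = sqrt((-6)² + (-13)²) = sqrt(36 + 169) = sqrt(205) = 14.32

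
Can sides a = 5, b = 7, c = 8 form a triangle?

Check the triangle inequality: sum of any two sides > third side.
Yes, triangle inequality satisfied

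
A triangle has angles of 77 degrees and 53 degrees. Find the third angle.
Sum of angles in a triangle = 180 degrees
Third angle = 180 - 77 - 53
Third angle = 50 degrees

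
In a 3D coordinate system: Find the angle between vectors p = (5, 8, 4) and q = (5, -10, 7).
p·q = -27, |p|² = 105, |q|² = 174
cos θ = -27/√18270 ≈ -0.1998
θ ≈ 101.5°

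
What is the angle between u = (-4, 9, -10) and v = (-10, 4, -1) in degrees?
u·v = 86, |u|² = 197, |v|² = 117
cos θ = 86/√23049 ≈ 0.5665
θ ≈ 55.5°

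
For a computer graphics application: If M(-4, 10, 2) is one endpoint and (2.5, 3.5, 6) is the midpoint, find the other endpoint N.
N = (2×2.5 - (-4), 2×3.5 - 10, 2×6 - 2) = (9, -3, 10)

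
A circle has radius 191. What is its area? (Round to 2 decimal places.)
Area = pi * r²
Area = pi * 191²
Area = pi * 36481
Area = 114608.44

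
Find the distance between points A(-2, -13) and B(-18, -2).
Using the distance formula: d = sqrt((x₂-x₁)² + (y₂-y₁)²)
dx = (-18) - (-2) = -16
dy = (-2) - (-13) = 11
d = sqrt((-16)² + 11²) = sqrt(256 + 121) = sqrt(377) = 19.42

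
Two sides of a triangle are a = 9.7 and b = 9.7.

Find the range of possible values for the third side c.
By the triangle inequality: |a - b| < c < a + b
|9.7 - 9.7| < c < 9.7 + 9.7
0 < c < 19.4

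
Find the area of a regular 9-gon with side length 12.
For a regular 9-gon with side length s = 12:
Apothem a = s / (2*tan(pi/9)) = 12 / (2*tan(pi/9)) ≈ 16.4849
Perimeter P = 9 * 12 = 108
Area = (1/2) * P * a = (1/2) * 108 * 16.4849 = 890.18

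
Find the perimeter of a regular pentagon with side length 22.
Perimeter = number of sides * side length
Perimeter = 5 * 22
Perimeter = 110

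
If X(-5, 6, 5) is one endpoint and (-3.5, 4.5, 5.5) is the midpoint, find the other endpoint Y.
Y = (2×(-3.5) - (-5), 2×4.5 - 6, 2×5.5 - 5) = (-2, 3, 6)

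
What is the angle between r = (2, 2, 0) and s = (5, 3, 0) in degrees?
r·s = 16, |r|² = 8, |s|² = 34
cos θ = 16/√272 ≈ 0.9701
θ ≈ 14.04°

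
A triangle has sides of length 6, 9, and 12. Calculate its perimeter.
Perimeter = sum of all sides
Perimeter = 6 + 9 + 12
Perimeter = 27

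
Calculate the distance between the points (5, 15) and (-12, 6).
Using the distance formula: d = sqrt((x₂-x₁)² + (y₂-y₁)²)
dx = (-12) - 5 = -17
dy = 6 - 15 = -9
d = sqrt((-17)² + (-9)²) = sqrt(289 + 81) = sqrt(370) = 19.24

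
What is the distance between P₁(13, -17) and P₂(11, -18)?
Using the distance formula: d = sqrt((x₂-x₁)² + (y₂-y₁)²)
dx = 11 - 13 = -2
dy = (-18) - (-17) = -1
d = sqrt((-2)² + (-1)²) = sqrt(4 + 1) = sqrt(5) = 2.24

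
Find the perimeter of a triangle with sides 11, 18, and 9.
Perimeter = sum of all sides
Perimeter = 11 + 18 + 9
Perimeter = 38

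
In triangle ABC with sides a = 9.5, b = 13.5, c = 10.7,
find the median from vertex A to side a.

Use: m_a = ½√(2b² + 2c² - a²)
m_a = ½√(2·13.5² + 2·10.7² - 9.5²)
m_a = ½√(364.5 + 228.98 - 90.25) = ½√503.23 = 11.22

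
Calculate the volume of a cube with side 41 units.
Volume = s³
Volume = 41³
Volume = 68921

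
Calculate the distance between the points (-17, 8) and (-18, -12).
Using the distance formula: d = sqrt((x₂-x₁)² + (y₂-y₁)²)
dx = (-18) - (-17) = -1
dy = (-12) - 8 = -20
d = sqrt((-1)² + (-20)²) = sqrt(1 + 400) = sqrt(401) = 20.02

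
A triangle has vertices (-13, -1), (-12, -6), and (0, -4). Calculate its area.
Using the coordinate formula: Area = (1/2)|x₁(y₂-y₃) + x₂(y₃-y₁) + x₃(y₁-y₂)|
Area = (1/2)|(-13)((-6)-(-4)) + (-12)((-4)-(-1)) + 0((-1)-(-6))|
Area = (1/2)|(-13)*(-2) + (-12)*(-3) + 0*5|
Area = (1/2)|26 + 36 + 0|
Area = (1/2)*62 = 31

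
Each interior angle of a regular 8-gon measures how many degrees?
Interior angle of a regular n-gon = (n-2)*180/n
Interior angle = (8-2)*180/8
Interior angle = 6*180/8
Interior angle = 1080/8
Interior angle = 135 degrees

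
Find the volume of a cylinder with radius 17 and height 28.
Volume = pi * r² * h
Volume = pi * 17² * 28
Volume = pi * 289 * 28
Volume = pi * 8092
Volume = 25421.77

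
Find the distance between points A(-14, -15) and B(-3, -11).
Using the distance formula: d = sqrt((x₂-x₁)² + (y₂-y₁)²)
dx = (-3) - (-14) = 11
dy = (-11) - (-15) = 4
d = sqrt(11² + 4²) = sqrt(121 + 16) = sqrt(137) = 11.70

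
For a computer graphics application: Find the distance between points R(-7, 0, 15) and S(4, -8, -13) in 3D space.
d = √[(11)² + (-8)² + (-28)²] = √969 = 31.13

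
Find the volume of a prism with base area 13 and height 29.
Volume = base area * height
Volume = 13 * 29
Volume = 377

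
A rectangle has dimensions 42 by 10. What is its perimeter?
Perimeter = 2 * (length + width)
Perimeter = 2 * (42 + 10)
Perimeter = 2 * 52
Perimeter = 104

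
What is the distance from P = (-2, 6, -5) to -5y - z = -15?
d = |0(-2) + (-5)(6) + (-1)(-5) - (-15)| / √(0² + (-5)² + (-1)²) = 10/√26 = 1.961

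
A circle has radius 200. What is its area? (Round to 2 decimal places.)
Area = pi * r²
Area = pi * 200²
Area = pi * 40000
Area = 125663.71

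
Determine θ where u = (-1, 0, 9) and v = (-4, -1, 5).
u·v = 49, |u|² = 82, |v|² = 42
cos θ = 49/√3444 ≈ 0.835
θ ≈ 33.39°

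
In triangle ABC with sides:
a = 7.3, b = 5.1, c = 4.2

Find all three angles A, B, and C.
By the law of cosines:
cos(A) = (b² + c² - a²)/(2bc) = -0.225023  →  A = 103°
cos(B) = (a² + c² - b²)/(2ac) = 0.732551  →  B = 42.9°
cos(C) = (a² + b² - c²)/(2ab) = 0.828096  →  C = 34.1°
Check: A + B + C = 180.0° ✓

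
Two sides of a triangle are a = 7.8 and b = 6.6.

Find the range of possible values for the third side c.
By the triangle inequality: |a - b| < c < a + b
|7.8 - 6.6| < c < 7.8 + 6.6
1.2 < c < 14.4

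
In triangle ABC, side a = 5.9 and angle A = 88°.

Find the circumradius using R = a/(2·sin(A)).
R = a/(2·sin(A)) = 5.9/(2·sin(88°))
R = 5.9/(2·0.999391) = 5.9/1.998782 = 2.952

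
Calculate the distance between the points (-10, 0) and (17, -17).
Using the distance formula: d = sqrt((x₂-x₁)² + (y₂-y₁)²)
dx = 17 - (-10) = 27
dy = (-17) - 0 = -17
d = sqrt(27² + (-17)²) = sqrt(729 + 289) = sqrt(1018) = 31.91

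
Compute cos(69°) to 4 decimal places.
cos(69 degrees) = 0.3584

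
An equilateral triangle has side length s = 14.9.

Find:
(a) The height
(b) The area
(a) Height h = s·√3/2 = 14.9·√3/2 = 12.9
(b) Area = (√3/4)·s² = (√3/4)·14.9² = (√3/4)·222.01 = 96.13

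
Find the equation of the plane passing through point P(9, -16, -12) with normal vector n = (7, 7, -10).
d = n·P = (7)(9) + (7)(-16) + (-10)(-12) = 71
Plane: 7x + 7y - 10z = 71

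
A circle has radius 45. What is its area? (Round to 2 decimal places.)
Area = pi * r²
Area = pi * 45²
Area = pi * 2025
Area = 6361.73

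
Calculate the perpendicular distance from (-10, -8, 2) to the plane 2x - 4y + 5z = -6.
d = |2(-10) + (-4)(-8) + 5(2) - (-6)| / √(2² + (-4)² + 5²) = 28/√45 = 4.174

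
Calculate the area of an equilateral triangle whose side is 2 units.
Area = (sqrt(3)/4) * s²
Area = (sqrt(3)/4) * 2²
Area = (sqrt(3)/4) * 4
Area = 1.73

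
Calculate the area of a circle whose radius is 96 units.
Area = pi * r²
Area = pi * 96²
Area = pi * 9216
Area = 28952.92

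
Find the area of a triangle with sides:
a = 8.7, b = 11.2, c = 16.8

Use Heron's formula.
s = (a+b+c)/2 = (8.7+11.2+16.8)/2 = 18.35
A = √(s(s-a)(s-b)(s-c)) = √(18.35·9.65·7.15·1.55)
A = √1962.46 = 44.3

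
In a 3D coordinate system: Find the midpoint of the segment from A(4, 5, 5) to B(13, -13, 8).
Midpoint = ((4+13)/2, (5-13)/2, (5+8)/2) = (8.5, -4, 6.5)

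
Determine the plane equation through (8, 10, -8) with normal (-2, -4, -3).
d = n·P = (-2)(8) + (-4)(10) + (-3)(-8) = -32
Plane: -2x - 4y - 3z = -32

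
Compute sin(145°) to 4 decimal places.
sin(145 degrees) = 0.5736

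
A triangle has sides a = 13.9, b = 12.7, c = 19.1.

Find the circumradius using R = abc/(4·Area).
s = (a+b+c)/2 = 22.85
Area = √(s(s-a)(s-b)(s-c)) = √(22.85·8.95·10.15·3.75) = 88.2274
R = abc/(4·Area) = (13.9·12.7·19.1)/(4·88.2274) = 3371.723/352.9096 = 9.554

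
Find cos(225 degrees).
cos(225 degrees) = -0.7071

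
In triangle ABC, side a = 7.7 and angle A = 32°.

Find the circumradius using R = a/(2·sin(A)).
R = a/(2·sin(A)) = 7.7/(2·sin(32°))
R = 7.7/(2·0.529919) = 7.7/1.059839 = 7.265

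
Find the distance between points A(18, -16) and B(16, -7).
Using the distance formula: d = sqrt((x₂-x₁)² + (y₂-y₁)²)
dx = 16 - 18 = -2
dy = (-7) - (-16) = 9
d = sqrt((-2)² + 9²) = sqrt(4 + 81) = sqrt(85) = 9.22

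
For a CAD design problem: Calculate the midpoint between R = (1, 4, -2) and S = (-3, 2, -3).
Midpoint = ((1-3)/2, (4+2)/2, (-2-3)/2) = (-1, 3, -2.5)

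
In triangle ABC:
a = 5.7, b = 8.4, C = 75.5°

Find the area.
Using A = ½ab·sin(C):
A = ½·5.7·8.4·sin(75.5°) = ½·47.88·0.968148 = 23.18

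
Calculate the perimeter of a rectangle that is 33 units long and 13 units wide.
Perimeter = 2 * (length + width)
Perimeter = 2 * (33 + 13)
Perimeter = 2 * 46
Perimeter = 92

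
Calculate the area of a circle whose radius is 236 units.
Area = pi * r²
Area = pi * 236²
Area = pi * 55696
Area = 174974.14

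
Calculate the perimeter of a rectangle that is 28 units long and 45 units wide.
Perimeter = 2 * (length + width)
Perimeter = 2 * (28 + 45)
Perimeter = 2 * 73
Perimeter = 146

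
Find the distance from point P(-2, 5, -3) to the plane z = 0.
d = |0(-2) + 0(5) + 1(-3) - (0)| / √(0² + 0² + 1²) = 3/√1 = 3.0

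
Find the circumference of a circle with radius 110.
Circumference = 2 * pi * r
Circumference = 2 * pi * 110
Circumference = 691.15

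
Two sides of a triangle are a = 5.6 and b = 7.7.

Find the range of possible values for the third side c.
By the triangle inequality: |a - b| < c < a + b
|5.6 - 7.7| < c < 5.6 + 7.7
2.1 < c < 13.3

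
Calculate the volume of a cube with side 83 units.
Volume = s³
Volume = 83³
Volume = 571787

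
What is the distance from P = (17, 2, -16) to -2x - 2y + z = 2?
d = |(-2)(17) + (-2)(2) + 1(-16) - (2)| / √((-2)² + (-2)² + 1²) = 56/√9 = 18.67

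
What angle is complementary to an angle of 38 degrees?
Complementary angles sum to 90 degrees.
Other angle = 90 - 38
Other angle = 52 degrees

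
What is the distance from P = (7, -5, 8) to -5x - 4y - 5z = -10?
d = |(-5)(7) + (-4)(-5) + (-5)(8) - (-10)| / √((-5)² + (-4)² + (-5)²) = 45/√66 = 5.539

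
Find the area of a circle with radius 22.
Area = pi * r²
Area = pi * 22²
Area = pi * 484
Area = 1520.53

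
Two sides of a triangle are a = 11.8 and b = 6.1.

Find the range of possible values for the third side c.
By the triangle inequality: |a - b| < c < a + b
|11.8 - 6.1| < c < 11.8 + 6.1
5.7 < c < 17.9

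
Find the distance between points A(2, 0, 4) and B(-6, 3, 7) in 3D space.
d = √[(-8)² + (3)² + (3)²] = √82 = 9.055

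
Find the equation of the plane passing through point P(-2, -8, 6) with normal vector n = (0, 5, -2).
d = n·P = (0)(-2) + (5)(-8) + (-2)(6) = -52
Plane: 5y - 2z = -52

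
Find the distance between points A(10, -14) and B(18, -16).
Using the distance formula: d = sqrt((x₂-x₁)² + (y₂-y₁)²)
dx = 18 - 10 = 8
dy = (-16) - (-14) = -2
d = sqrt(8² + (-2)²) = sqrt(64 + 4) = sqrt(68) = 8.25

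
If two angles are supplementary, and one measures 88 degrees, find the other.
Supplementary angles sum to 180 degrees.
Other angle = 180 - 88
Other angle = 92 degrees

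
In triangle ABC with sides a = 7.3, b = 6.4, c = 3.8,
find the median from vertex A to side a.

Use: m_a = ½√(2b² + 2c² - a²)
m_a = ½√(2·6.4² + 2·3.8² - 7.3²)
m_a = ½√(81.92 + 28.88 - 53.29) = ½√57.51 = 3.792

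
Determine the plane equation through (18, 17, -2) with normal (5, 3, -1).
d = n·P = (5)(18) + (3)(17) + (-1)(-2) = 143
Plane: 5x + 3y - z = 143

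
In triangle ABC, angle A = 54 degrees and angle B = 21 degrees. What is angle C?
Sum of angles in a triangle = 180 degrees
Third angle = 180 - 54 - 21
Third angle = 105 degrees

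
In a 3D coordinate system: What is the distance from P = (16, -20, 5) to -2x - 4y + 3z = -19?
d = |(-2)(16) + (-4)(-20) + 3(5) - (-19)| / √((-2)² + (-4)² + 3²) = 82/√29 = 15.23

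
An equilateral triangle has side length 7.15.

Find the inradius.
For an equilateral triangle, r = s/(2√3) where s is the side.
r = 7.15/(2√3) = 7.15/3.464102 = 2.064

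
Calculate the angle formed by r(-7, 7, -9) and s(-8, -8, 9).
r·s = -81, |r|² = 179, |s|² = 209
cos θ = -81/√37411 ≈ -0.4188
θ ≈ 114.8°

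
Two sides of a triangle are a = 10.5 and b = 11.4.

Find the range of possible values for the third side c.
By the triangle inequality: |a - b| < c < a + b
|10.5 - 11.4| < c < 10.5 + 11.4
0.9 < c < 21.9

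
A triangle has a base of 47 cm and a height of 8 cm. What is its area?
Area = (1/2) * base * height
Area = (1/2) * 47 * 8
Area = 188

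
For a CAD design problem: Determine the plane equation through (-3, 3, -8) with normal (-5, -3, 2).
d = n·P = (-5)(-3) + (-3)(3) + (2)(-8) = -10
Plane: -5x - 3y + 2z = -10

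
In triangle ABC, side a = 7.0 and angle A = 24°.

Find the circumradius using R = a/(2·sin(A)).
R = a/(2·sin(A)) = 7.0/(2·sin(24°))
R = 7.0/(2·0.406737) = 7.0/0.813473 = 8.605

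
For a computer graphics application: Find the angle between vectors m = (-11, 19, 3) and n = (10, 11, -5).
m·n = 84, |m|² = 491, |n|² = 246
cos θ = 84/√120786 ≈ 0.2417
θ ≈ 76.01°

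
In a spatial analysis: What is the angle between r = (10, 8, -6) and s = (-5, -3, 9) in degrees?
r·s = -128, |r|² = 200, |s|² = 115
cos θ = -128/√23000 ≈ -0.844
θ ≈ 147.6°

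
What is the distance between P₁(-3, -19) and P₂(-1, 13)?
Using the distance formula: d = sqrt((x₂-x₁)² + (y₂-y₁)²)
dx = (-1) - (-3) = 2
dy = 13 - (-19) = 32
d = sqrt(2² + 32²) = sqrt(4 + 1024) = sqrt(1028) = 32.06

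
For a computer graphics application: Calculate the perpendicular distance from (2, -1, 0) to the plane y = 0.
d = |0(2) + 1(-1) + 0(0) - (0)| / √(0² + 1² + 0²) = 1/√1 = 1.0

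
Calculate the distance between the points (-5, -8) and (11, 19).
Using the distance formula: d = sqrt((x₂-x₁)² + (y₂-y₁)²)
dx = 11 - (-5) = 16
dy = 19 - (-8) = 27
d = sqrt(16² + 27²) = sqrt(256 + 729) = sqrt(985) = 31.38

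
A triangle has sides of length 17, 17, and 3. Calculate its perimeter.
Perimeter = sum of all sides
Perimeter = 17 + 17 + 3
Perimeter = 37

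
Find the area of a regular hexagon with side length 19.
For a regular 6-gon with side length s = 19:
Apothem a = s / (2*tan(pi/6)) = 19 / (2*tan(pi/6)) ≈ 16.4545
Perimeter P = 6 * 19 = 114
Area = (1/2) * P * a = (1/2) * 114 * 16.4545 = 937.91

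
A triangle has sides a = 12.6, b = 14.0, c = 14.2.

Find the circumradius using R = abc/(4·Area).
s = (a+b+c)/2 = 20.4
Area = √(s(s-a)(s-b)(s-c)) = √(20.4·7.8·6.4·6.2) = 79.4599
R = abc/(4·Area) = (12.6·14.0·14.2)/(4·79.4599) = 2504.88/317.8396 = 7.881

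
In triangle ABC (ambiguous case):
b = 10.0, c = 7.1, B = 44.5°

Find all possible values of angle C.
sin(C)/c = sin(B)/b  →  sin(C) = c·sin(B)/b = 7.1·sin(44.5°)/10.0 = 0.497646
C₁ = arcsin(0.497646) = 29.84°,  C₂ = 180° - C₁ = 150.16°
Check C₂: A = 180° - 44.5° - 150.16° = -14.66° ≤ 0, rejected
C = 29.84° (one solution)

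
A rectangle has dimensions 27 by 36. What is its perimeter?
Perimeter = 2 * (length + width)
Perimeter = 2 * (27 + 36)
Perimeter = 2 * 63
Perimeter = 126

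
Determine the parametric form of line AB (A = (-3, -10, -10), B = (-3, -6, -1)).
Direction vector d = B - A = (0, 4, 9)
x = -3, y = -10 + 4t, z = -10 + 9t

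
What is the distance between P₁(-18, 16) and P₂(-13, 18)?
Using the distance formula: d = sqrt((x₂-x₁)² + (y₂-y₁)²)
dx = (-13) - (-18) = 5
dy = 18 - 16 = 2
d = sqrt(5² + 2²) = sqrt(25 + 4) = sqrt(29) = 5.39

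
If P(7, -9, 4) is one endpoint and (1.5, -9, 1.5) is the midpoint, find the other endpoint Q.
Q = (2×1.5 - 7, 2×(-9) - (-9), 2×1.5 - 4) = (-4, -9, -1)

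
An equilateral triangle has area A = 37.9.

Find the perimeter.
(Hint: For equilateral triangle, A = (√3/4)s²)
A = (√3/4)s²  →  s² = 4A/√3 = 4·37.9/√3 = 87.5263
s = 9.35555
Perimeter = 3s = 28.07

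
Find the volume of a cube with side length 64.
Volume = s³
Volume = 64³
Volume = 262144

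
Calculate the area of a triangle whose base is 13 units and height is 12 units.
Area = (1/2) * base * height
Area = (1/2) * 13 * 12
Area = 78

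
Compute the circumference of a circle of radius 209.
Circumference = 2 * pi * r
Circumference = 2 * pi * 209
Circumference = 1313.19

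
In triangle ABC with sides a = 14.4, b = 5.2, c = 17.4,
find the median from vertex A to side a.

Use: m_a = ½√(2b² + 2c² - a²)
m_a = ½√(2·5.2² + 2·17.4² - 14.4²)
m_a = ½√(54.08 + 605.52 - 207.36) = ½√452.24 = 10.63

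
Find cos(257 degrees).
cos(257 degrees) = -0.225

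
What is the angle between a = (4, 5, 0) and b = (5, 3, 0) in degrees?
a·b = 35, |a|² = 41, |b|² = 34
cos θ = 35/√1394 ≈ 0.9374
θ ≈ 20.38°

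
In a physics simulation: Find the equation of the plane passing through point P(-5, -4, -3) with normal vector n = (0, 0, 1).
d = n·P = (0)(-5) + (0)(-4) + (1)(-3) = -3
Plane: z = -3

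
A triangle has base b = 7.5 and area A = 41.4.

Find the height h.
A = ½bh  →  h = 2A/b
h = 2·41.4/7.5 = 11.04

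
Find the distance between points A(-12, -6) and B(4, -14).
Using the distance formula: d = sqrt((x₂-x₁)² + (y₂-y₁)²)
dx = 4 - (-12) = 16
dy = (-14) - (-6) = -8
d = sqrt(16² + (-8)²) = sqrt(256 + 64) = sqrt(320) = 17.89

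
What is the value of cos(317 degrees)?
cos(317 degrees) = 0.7314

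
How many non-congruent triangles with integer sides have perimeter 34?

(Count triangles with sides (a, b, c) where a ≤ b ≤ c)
With a ≤ b ≤ c and a + b + c = 34, the triangle inequality a + b > c gives c < 34/2, so c ≤ 16.
Iterate a from 1 to ⌊p/3⌋ = 11; for each a, b ranges from a to ⌊(p−a)/2⌋ with c = p − a − b, keeping only c ≥ b.
Triples: (2, 16, 16), (3, 15, 16), (4, 14, 16), …
Count = 24 triangles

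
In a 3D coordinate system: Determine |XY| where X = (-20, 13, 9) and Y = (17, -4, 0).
d = √[(37)² + (-17)² + (-9)²] = √1739 = 41.7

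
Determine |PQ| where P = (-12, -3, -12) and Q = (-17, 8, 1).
d = √[(-5)² + (11)² + (13)²] = √315 = 17.75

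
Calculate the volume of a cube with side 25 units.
Volume = s³
Volume = 25³
Volume = 15625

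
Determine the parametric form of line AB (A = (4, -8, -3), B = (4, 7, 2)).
Direction vector d = B - A = (0, 15, 5)
x = 4, y = -8 + 15t, z = -3 + 5t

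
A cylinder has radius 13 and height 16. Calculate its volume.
Volume = pi * r² * h
Volume = pi * 13² * 16
Volume = pi * 169 * 16
Volume = pi * 2704
Volume = 8494.87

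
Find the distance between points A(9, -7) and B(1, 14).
Using the distance formula: d = sqrt((x₂-x₁)² + (y₂-y₁)²)
dx = 1 - 9 = -8
dy = 14 - (-7) = 21
d = sqrt((-8)² + 21²) = sqrt(64 + 441) = sqrt(505) = 22.47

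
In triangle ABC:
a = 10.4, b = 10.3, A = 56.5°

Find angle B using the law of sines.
sin(B)/b = sin(A)/a
sin(B) = b·sin(A)/a = 10.3·sin(56.5°)/10.4 = 0.825868
B = arcsin(0.825868) = 55.68°  (b ≤ a, so B ≤ A and the acute solution is unique)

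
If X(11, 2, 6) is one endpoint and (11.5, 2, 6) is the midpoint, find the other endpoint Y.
Y = (2×11.5 - 11, 2×2 - 2, 2×6 - 6) = (12, 2, 6)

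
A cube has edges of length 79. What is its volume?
Volume = s³
Volume = 79³
Volume = 493039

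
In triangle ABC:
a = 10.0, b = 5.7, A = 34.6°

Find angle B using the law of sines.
sin(B)/b = sin(A)/a
sin(B) = b·sin(A)/a = 5.7·sin(34.6°)/10.0 = 0.323671
B = arcsin(0.323671) = 18.89°  (b ≤ a, so B ≤ A and the acute solution is unique)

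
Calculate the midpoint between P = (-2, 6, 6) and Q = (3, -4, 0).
Midpoint = ((-2+3)/2, (6-4)/2, (6+0)/2) = (0.5, 1, 3)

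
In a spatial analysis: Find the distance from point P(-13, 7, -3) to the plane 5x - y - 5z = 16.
d = |5(-13) + (-1)(7) + (-5)(-3) - (16)| / √(5² + (-1)² + (-5)²) = 73/√51 = 10.22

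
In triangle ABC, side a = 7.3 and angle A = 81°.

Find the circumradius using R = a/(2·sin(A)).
R = a/(2·sin(A)) = 7.3/(2·sin(81°))
R = 7.3/(2·0.987688) = 7.3/1.975377 = 3.695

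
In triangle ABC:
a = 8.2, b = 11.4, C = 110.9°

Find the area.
Using A = ½ab·sin(C):
A = ½·8.2·11.4·sin(110.9°) = ½·93.48·0.934204 = 43.66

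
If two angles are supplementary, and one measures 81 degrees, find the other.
Supplementary angles sum to 180 degrees.
Other angle = 180 - 81
Other angle = 99 degrees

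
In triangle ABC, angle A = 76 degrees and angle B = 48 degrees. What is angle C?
Sum of angles in a triangle = 180 degrees
Third angle = 180 - 76 - 48
Third angle = 56 degrees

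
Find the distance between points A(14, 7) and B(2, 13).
Using the distance formula: d = sqrt((x₂-x₁)² + (y₂-y₁)²)
dx = 2 - 14 = -12
dy = 13 - 7 = 6
d = sqrt((-12)² + 6²) = sqrt(144 + 36) = sqrt(180) = 13.42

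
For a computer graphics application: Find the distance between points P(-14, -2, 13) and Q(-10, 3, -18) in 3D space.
d = √[(4)² + (5)² + (-31)²] = √1002 = 31.65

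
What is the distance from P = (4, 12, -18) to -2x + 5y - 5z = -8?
d = |(-2)(4) + 5(12) + (-5)(-18) - (-8)| / √((-2)² + 5² + (-5)²) = 150/√54 = 20.41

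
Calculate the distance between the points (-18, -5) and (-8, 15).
Using the distance formula: d = sqrt((x₂-x₁)² + (y₂-y₁)²)
dx = (-8) - (-18) = 10
dy = 15 - (-5) = 20
d = sqrt(10² + 20²) = sqrt(100 + 400) = sqrt(500) = 22.36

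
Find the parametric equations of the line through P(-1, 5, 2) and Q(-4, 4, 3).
Direction vector d = Q - P = (-3, -1, 1)
x = -1 - 3t, y = 5 - t, z = 2 + t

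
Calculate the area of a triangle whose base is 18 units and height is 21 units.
Area = (1/2) * base * height
Area = (1/2) * 18 * 21
Area = 189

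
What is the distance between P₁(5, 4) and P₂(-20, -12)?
Using the distance formula: d = sqrt((x₂-x₁)² + (y₂-y₁)²)
dx = (-20) - 5 = -25
dy = (-12) - 4 = -16
d = sqrt((-25)² + (-16)²) = sqrt(625 + 256) = sqrt(881) = 29.68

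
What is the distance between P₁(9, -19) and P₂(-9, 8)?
Using the distance formula: d = sqrt((x₂-x₁)² + (y₂-y₁)²)
dx = (-9) - 9 = -18
dy = 8 - (-19) = 27
d = sqrt((-18)² + 27²) = sqrt(324 + 729) = sqrt(1053) = 32.45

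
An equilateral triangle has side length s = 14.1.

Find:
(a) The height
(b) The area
(a) Height h = s·√3/2 = 14.1·√3/2 = 12.21
(b) Area = (√3/4)·s² = (√3/4)·14.1² = (√3/4)·198.81 = 86.09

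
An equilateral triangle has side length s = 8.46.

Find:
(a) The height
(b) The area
(a) Height h = s·√3/2 = 8.46·√3/2 = 7.327
(b) Area = (√3/4)·s² = (√3/4)·8.46² = (√3/4)·71.5716 = 30.99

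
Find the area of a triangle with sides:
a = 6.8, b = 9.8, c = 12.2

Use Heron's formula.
s = (a+b+c)/2 = (6.8+9.8+12.2)/2 = 14.4
A = √(s(s-a)(s-b)(s-c)) = √(14.4·7.6·4.6·2.2)
A = √1107.53 = 33.28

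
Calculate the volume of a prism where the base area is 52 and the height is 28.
Volume = base area * height
Volume = 52 * 28
Volume = 1456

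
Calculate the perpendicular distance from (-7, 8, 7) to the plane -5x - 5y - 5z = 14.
d = |(-5)(-7) + (-5)(8) + (-5)(7) - (14)| / √((-5)² + (-5)² + (-5)²) = 54/√75 = 6.235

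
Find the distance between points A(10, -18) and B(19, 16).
Using the distance formula: d = sqrt((x₂-x₁)² + (y₂-y₁)²)
dx = 19 - 10 = 9
dy = 16 - (-18) = 34
d = sqrt(9² + 34²) = sqrt(81 + 1156) = sqrt(1237) = 35.17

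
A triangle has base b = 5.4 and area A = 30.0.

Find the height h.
A = ½bh  →  h = 2A/b
h = 2·30.0/5.4 = 11.11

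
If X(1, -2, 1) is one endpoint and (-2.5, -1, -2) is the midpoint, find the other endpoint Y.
Y = (2×(-2.5) - 1, 2×(-1) - (-2), 2×(-2) - 1) = (-6, 0, -5)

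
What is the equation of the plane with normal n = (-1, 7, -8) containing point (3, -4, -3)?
d = n·P = (-1)(3) + (7)(-4) + (-8)(-3) = -7
Plane: -x + 7y - 8z = -7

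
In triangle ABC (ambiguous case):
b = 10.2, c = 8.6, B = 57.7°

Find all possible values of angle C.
sin(C)/c = sin(B)/b  →  sin(C) = c·sin(B)/b = 8.6·sin(57.7°)/10.2 = 0.712672
C₁ = arcsin(0.712672) = 45.45°,  C₂ = 180° - C₁ = 134.55°
Check C₂: A = 180° - 57.7° - 134.55° = -12.25° ≤ 0, rejected
C = 45.45° (one solution)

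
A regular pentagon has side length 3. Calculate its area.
For a regular 5-gon with side length s = 3:
Apothem a = s / (2*tan(pi/5)) = 3 / (2*tan(pi/5)) ≈ 2.0646
Perimeter P = 5 * 3 = 15
Area = (1/2) * P * a = (1/2) * 15 * 2.0646 = 15.48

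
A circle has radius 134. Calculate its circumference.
Circumference = 2 * pi * r
Circumference = 2 * pi * 134
Circumference = 841.95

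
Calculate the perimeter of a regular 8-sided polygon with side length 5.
Perimeter = number of sides * side length
Perimeter = 8 * 5
Perimeter = 40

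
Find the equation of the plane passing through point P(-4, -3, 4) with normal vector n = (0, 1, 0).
d = n·P = (0)(-4) + (1)(-3) + (0)(4) = -3
Plane: y = -3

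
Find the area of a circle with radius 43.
Area = pi * r²
Area = pi * 43²
Area = pi * 1849
Area = 5808.80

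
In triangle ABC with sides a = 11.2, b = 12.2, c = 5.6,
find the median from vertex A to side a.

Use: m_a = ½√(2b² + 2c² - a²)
m_a = ½√(2·12.2² + 2·5.6² - 11.2²)
m_a = ½√(297.68 + 62.72 - 125.44) = ½√234.96 = 7.664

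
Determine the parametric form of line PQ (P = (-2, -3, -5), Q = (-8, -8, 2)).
Direction vector d = Q - P = (-6, -5, 7)
x = -2 - 6t, y = -3 - 5t, z = -5 + 7t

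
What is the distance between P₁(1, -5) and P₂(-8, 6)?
Using the distance formula: d = sqrt((x₂-x₁)² + (y₂-y₁)²)
dx = (-8) - 1 = -9
dy = 6 - (-5) = 11
d = sqrt((-9)² + 11²) = sqrt(81 + 121) = sqrt(202) = 14.21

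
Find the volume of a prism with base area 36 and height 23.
Volume = base area * height
Volume = 36 * 23
Volume = 828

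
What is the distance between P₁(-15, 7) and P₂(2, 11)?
Using the distance formula: d = sqrt((x₂-x₁)² + (y₂-y₁)²)
dx = 2 - (-15) = 17
dy = 11 - 7 = 4
d = sqrt(17² + 4²) = sqrt(289 + 16) = sqrt(305) = 17.46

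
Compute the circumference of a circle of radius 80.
Circumference = 2 * pi * r
Circumference = 2 * pi * 80
Circumference = 502.65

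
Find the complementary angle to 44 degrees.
Complementary angles sum to 90 degrees.
Other angle = 90 - 44
Other angle = 46 degrees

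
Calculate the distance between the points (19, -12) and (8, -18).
Using the distance formula: d = sqrt((x₂-x₁)² + (y₂-y₁)²)
dx = 8 - 19 = -11
dy = (-18) - (-12) = -6
d = sqrt((-11)² + (-6)²) = sqrt(121 + 36) = sqrt(157) = 12.53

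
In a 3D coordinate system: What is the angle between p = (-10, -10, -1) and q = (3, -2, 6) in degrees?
p·q = -16, |p|² = 201, |q|² = 49
cos θ = -16/√9849 ≈ -0.1612
θ ≈ 99.28°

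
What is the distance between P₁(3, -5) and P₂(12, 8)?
Using the distance formula: d = sqrt((x₂-x₁)² + (y₂-y₁)²)
dx = 12 - 3 = 9
dy = 8 - (-5) = 13
d = sqrt(9² + 13²) = sqrt(81 + 169) = sqrt(250) = 15.81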